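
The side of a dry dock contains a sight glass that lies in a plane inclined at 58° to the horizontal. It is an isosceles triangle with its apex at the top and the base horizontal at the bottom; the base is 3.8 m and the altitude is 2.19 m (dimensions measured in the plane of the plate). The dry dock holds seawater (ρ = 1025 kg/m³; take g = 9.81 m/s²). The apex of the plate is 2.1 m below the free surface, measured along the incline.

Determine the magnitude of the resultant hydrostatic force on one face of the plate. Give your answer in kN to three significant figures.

F ≈ 126 kN

γ = ρg = 1025 × 9.81 / 1000 = 10.05525 kN/m³.
Let θ = 58° be the plate's angle to the horizontal; measure y along the incline from where the plane meets the free surface. Vertical depth h = y·sinθ with sinθ = 0.848048.
With the apex up, the centroid sits 2h/3 = 2 × 2.19/3 = 1.46 m below the apex, so y_c = 2.1 + 1.46 = 3.56 m and h_c = 3.56 × 0.848048 = 3.01905 m.
A = ½ × 3.8 × 2.19 = 4.161 m².
Resultant F = γ·h_c·A = 10.05525 × 3.01905 × 4.161 = 126.317 kN.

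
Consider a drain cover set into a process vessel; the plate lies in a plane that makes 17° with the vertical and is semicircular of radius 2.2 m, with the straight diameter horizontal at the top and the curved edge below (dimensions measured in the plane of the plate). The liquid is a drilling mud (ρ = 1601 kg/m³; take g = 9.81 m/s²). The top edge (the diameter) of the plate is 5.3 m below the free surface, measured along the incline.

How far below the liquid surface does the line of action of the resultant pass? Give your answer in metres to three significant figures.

h_p = 6.01 m

γ = ρg = 1601 × 9.81 / 1000 = 15.70581 kN/m³.
The plate makes 17° with the vertical, i.e. θ = 90° − 17° = 73° to the horizontal. Measuring y along the incline from the free-surface line, vertical depth h = y·sinθ with sinθ = 0.956305.
The centroid of a semicircle lies 4r/(3π) = 0.933709 m from the diameter, here below the top edge, so y_c = 5.3 + 0.933709 = 6.23371 m and h_c = 6.23371 × 0.956305 = 5.96133 m.
A = πr²/2 = π × 2.2²/2 = 7.60265 m².
Resultant F = γ·h_c·A = 15.70581 × 5.96133 × 7.60265 = 711.817 kN.
I_c = (π/8 − 8/(9π))·r⁴ = 0.109757 × 2.2⁴ = 2.57112 m⁴.
Centre of pressure: y_p = y_c + I_c/(y_c·A) = 6.23371 + 2.57112/(6.23371 × 7.60265) = 6.23371 + 0.0542514 = 6.28796 m along the plane.
Vertically, h_p = y_p·sinθ = 6.28796 × 0.956305 = 6.01321 m.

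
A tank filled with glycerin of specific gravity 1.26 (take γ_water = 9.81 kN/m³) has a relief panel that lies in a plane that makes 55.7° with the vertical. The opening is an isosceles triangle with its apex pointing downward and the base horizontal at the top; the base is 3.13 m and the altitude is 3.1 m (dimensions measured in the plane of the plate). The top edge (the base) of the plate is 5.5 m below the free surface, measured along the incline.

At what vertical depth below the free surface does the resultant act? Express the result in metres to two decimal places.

γ = 1.26 × 9.81 = 12.3606 kN/m³.
The plate makes 55.7° with the vertical, i.e. θ = 90° − 55.7° = 34.3° to the horizontal. Measuring y along the incline from the free-surface line, vertical depth h = y·sinθ with sinθ = 0.563526.
With the apex down, the centroid sits h/3 = 3.1/3 = 1.03333 m below the base (the top edge), so y_c = 5.5 + 1.03333 = 6.53333 m and h_c = 6.53333 × 0.563526 = 3.6817 m.
A = ½ × 3.13 × 3.1 = 4.8515 m².
Resultant F = γ·h_c·A = 12.3606 × 3.6817 × 4.8515 = 220.782 kN.
I_c = b·h³/36 = 3.13 × 3.1³/36 = 2.59016 m⁴.
Centre of pressure: y_p = y_c + I_c/(y_c·A) = 6.53333 + 2.59016/(6.53333 × 4.8515) = 6.53333 + 0.0817177 = 6.61505 m along the plane.
Vertically, h_p = y_p·sinθ = 6.61505 × 0.563526 = 3.72775 m.

h_p = 3.73 m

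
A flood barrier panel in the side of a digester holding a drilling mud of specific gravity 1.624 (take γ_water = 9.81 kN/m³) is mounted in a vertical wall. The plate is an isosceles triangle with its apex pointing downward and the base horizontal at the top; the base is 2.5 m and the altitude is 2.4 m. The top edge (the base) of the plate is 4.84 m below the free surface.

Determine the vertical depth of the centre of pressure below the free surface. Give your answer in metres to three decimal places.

γ = 1.624 × 9.81 = 15.93144 kN/m³.
With the apex down, the centroid sits h/3 = 2.4/3 = 0.8 m below the base (the top edge), so the centroid depth is h_c = 4.84 + 0.8 = 5.64 m.
A = ½ × 2.5 × 2.4 = 3 m².
Resultant F = γ·h_c·A = 15.93144 × 5.64 × 3 = 269.56 kN.
I_c = b·h³/36 = 2.5 × 2.4³/36 = 0.96 m⁴.
Centre of pressure: y_p = y_c + I_c/(y_c·A) = 5.64 + 0.96/(5.64 × 3) = 5.64 + 0.0567376 = 5.69674 m along the plane.

h_p = 5.697 m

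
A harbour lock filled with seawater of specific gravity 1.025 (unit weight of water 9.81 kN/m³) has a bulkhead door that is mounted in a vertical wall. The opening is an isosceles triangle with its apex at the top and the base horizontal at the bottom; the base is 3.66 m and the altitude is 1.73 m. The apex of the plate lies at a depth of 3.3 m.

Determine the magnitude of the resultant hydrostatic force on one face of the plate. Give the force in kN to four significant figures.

F ≈ 141.8 kN

γ = 1.025 × 9.81 = 10.05525 kN/m³.
With the apex up, the centroid sits 2h/3 = 2 × 1.73/3 = 1.15333 m below the apex, so the centroid depth is h_c = 3.3 + 1.15333 = 4.45333 m.
A = ½ × 3.66 × 1.73 = 3.1659 m².
Resultant F = γ·h_c·A = 10.05525 × 4.45333 × 3.1659 = 141.767 kN.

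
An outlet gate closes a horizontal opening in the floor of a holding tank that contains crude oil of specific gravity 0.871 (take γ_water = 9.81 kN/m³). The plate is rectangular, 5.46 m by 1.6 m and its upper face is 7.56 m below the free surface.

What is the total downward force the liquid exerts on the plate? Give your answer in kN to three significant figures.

F ≈ 564 kN

γ = 0.871 × 9.81 = 8.54451 kN/m³.
The plate is horizontal, so pressure is uniform at p = γ·h = 8.54451 × 7.56 = 64.5965 kN/m².
A = 5.46 × 1.6 = 8.736 m².
F = p·A = 64.5965 × 8.736 = 564.315 kN.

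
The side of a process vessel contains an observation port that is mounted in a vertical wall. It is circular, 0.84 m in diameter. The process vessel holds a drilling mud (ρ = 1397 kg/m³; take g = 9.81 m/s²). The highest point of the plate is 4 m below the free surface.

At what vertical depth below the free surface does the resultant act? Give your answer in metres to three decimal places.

γ = ρg = 1397 × 9.81 / 1000 = 13.70457 kN/m³.
The centroid is at the centre, 0.42 m below the top of the plate, so the centroid depth is h_c = 4 + 0.42 = 4.42 m.
A = π(0.42)² = 0.554177 m².
Resultant F = γ·h_c·A = 13.70457 × 4.42 × 0.554177 = 33.5688 kN.
I_c = πr⁴/4 = π × 0.42⁴/4 = 0.0244392 m⁴.
Centre of pressure: y_p = y_c + I_c/(y_c·A) = 4.42 + 0.0244392/(4.42 × 0.554177) = 4.42 + 0.00997737 = 4.42998 m along the plane.

h_p = 4.430 m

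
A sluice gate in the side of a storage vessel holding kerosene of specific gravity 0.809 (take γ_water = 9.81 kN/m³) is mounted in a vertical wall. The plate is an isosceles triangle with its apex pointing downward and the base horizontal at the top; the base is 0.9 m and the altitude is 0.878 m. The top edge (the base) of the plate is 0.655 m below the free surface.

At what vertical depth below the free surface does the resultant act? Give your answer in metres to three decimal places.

γ = 0.809 × 9.81 = 7.93629 kN/m³.
With the apex down, the centroid sits h/3 = 0.878/3 = 0.292667 m below the base (the top edge), so the centroid depth is h_c = 0.655 + 0.292667 = 0.947667 m.
A = ½ × 0.9 × 0.878 = 0.3951 m².
Resultant F = γ·h_c·A = 7.93629 × 0.947667 × 0.3951 = 2.97153 kN.
I_c = b·h³/36 = 0.9 × 0.878³/36 = 0.0169209 m⁴.
Centre of pressure: y_p = y_c + I_c/(y_c·A) = 0.947667 + 0.0169209/(0.947667 × 0.3951) = 0.947667 + 0.0451919 = 0.992859 m along the plane.

h_p = 0.993 m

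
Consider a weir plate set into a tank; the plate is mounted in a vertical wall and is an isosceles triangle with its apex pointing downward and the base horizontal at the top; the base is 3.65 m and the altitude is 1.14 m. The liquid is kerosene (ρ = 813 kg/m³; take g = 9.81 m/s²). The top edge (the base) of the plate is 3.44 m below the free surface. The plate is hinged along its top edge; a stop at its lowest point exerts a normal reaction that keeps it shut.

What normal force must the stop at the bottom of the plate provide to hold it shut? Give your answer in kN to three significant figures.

P ≈ 22.2 kN

γ = ρg = 813 × 9.81 / 1000 = 7.97553 kN/m³.
With the apex down, the centroid sits h/3 = 1.14/3 = 0.38 m below the base (the top edge), so the centroid depth is h_c = 3.44 + 0.38 = 3.82 m.
A = ½ × 3.65 × 1.14 = 2.0805 m².
Resultant F = γ·h_c·A = 7.97553 × 3.82 × 2.0805 = 63.3856 kN.
I_c = b·h³/36 = 3.65 × 1.14³/36 = 0.150212 m⁴.
Centre of pressure: y_p = y_c + I_c/(y_c·A) = 3.82 + 0.150212/(3.82 × 2.0805) = 3.82 + 0.0189005 = 3.8389 m along the plane.
The resultant acts 0.38 + 0.0189005 = 0.3989 m (along the plate) below the hinge at the top edge, so the moment about the hinge is M = F × 0.3989 = 63.3856 × 0.3989 = 25.2845 kN·m.
A normal force at the bottom, 1.14 m from the hinge, must supply this moment: P = 25.2845/1.14 = 22.1794 kN.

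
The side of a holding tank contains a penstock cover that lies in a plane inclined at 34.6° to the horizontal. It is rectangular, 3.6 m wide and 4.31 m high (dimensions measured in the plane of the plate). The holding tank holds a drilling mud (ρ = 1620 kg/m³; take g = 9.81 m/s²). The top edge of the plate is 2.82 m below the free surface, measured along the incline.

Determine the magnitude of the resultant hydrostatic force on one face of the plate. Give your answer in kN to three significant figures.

γ = ρg = 1620 × 9.81 / 1000 = 15.8922 kN/m³.
Let θ = 34.6° be the plate's angle to the horizontal; measure y along the incline from where the plane meets the free surface. Vertical depth h = y·sinθ with sinθ = 0.567844.
The centroid lies 4.31/2 = 2.155 m below the top edge, so y_c = 2.82 + 2.155 = 4.975 m and h_c = 4.975 × 0.567844 = 2.82502 m.
A = 3.6 × 4.31 = 15.516 m².
Resultant F = γ·h_c·A = 15.8922 × 2.82502 × 15.516 = 696.603 kN.

F ≈ 697 kN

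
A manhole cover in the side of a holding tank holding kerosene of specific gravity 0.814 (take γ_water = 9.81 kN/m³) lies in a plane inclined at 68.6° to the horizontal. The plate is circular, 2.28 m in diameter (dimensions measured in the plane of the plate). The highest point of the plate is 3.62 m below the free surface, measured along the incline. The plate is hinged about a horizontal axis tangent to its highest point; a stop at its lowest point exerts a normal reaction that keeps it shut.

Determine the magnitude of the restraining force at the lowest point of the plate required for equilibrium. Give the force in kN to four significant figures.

P ≈ 76.57 kN

γ = 0.814 × 9.81 = 7.98534 kN/m³.
Let θ = 68.6° be the plate's angle to the horizontal; measure y along the incline from where the plane meets the free surface. Vertical depth h = y·sinθ with sinθ = 0.931056.
The centroid is at the centre, 1.14 m below the top of the plate, so y_c = 3.62 + 1.14 = 4.76 m and h_c = 4.76 × 0.931056 = 4.43183 m.
A = π(1.14)² = 4.08281 m².
Resultant F = γ·h_c·A = 7.98534 × 4.43183 × 4.08281 = 144.489 kN.
I_c = πr⁴/4 = π × 1.14⁴/4 = 1.32651 m⁴.
Centre of pressure: y_p = y_c + I_c/(y_c·A) = 4.76 + 1.32651/(4.76 × 4.08281) = 4.76 + 0.0682566 = 4.82826 m along the plane.
The resultant acts 1.14 + 0.0682566 = 1.20826 m (along the plate) below the hinge at the top edge, so the moment about the hinge is M = F × 1.20826 = 144.489 × 1.20826 = 174.58 kN·m.
A normal force at the bottom, 2.28 m from the hinge, must supply this moment: P = 174.58/2.28 = 76.5702 kN.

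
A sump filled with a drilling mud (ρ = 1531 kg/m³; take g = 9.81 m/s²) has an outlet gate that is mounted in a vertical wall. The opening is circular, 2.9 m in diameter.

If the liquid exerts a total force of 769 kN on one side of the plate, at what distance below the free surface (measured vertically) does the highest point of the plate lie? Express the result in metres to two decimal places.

d_top ≈ 6.30 m

γ = ρg = 1531 × 9.81 / 1000 = 15.01911 kN/m³.
A = π(1.45)² = 6.6052 m².
From F = γ·h_c·A, the centroid depth is h_c = 769/(15.01911 × 6.6052) = 7.75169 m.
The centroid is at the centre, 1.45 m below the top of the plate, so the highest point sits at h_top = 7.75169 − 1.45 = 6.30169 m below the surface.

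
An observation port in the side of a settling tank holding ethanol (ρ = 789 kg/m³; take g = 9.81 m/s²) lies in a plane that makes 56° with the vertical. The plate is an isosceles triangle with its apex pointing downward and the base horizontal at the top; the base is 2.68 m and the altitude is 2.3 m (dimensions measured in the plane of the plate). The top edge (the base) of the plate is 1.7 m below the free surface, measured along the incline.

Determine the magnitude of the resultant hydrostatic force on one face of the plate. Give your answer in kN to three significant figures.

γ = ρg = 789 × 9.81 / 1000 = 7.74009 kN/m³.
The plate makes 56° with the vertical, i.e. θ = 90° − 56° = 34° to the horizontal. Measuring y along the incline from the free-surface line, vertical depth h = y·sinθ with sinθ = 0.559193.
With the apex down, the centroid sits h/3 = 2.3/3 = 0.766667 m below the base (the top edge), so y_c = 1.7 + 0.766667 = 2.46667 m and h_c = 2.46667 × 0.559193 = 1.37934 m.
A = ½ × 2.68 × 2.3 = 3.082 m².
Resultant F = γ·h_c·A = 7.74009 × 1.37934 × 3.082 = 32.9041 kN.

F ≈ 32.9 kN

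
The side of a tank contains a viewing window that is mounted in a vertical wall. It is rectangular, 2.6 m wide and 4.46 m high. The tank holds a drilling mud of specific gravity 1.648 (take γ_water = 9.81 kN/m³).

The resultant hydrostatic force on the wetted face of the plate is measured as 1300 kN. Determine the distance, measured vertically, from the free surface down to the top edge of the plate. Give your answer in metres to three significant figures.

d_top ≈ 4.70 m

γ = 1.648 × 9.81 = 16.16688 kN/m³.
A = 2.6 × 4.46 = 11.596 m².
From F = γ·h_c·A, the centroid depth is h_c = 1300/(16.16688 × 11.596) = 6.9344 m.
The centroid lies 4.46/2 = 2.23 m below the top edge, so the top edge sits at h_top = 6.9344 − 2.23 = 4.7044 m below the surface.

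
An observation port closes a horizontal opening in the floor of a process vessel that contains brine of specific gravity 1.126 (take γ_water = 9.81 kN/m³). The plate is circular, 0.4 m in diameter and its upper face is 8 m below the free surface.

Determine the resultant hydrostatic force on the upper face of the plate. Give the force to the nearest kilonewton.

γ = 1.126 × 9.81 = 11.04606 kN/m³.
The plate is horizontal, so pressure is uniform at p = γ·h = 11.04606 × 8 = 88.3685 kN/m².
A = π(0.2)² = 0.125664 m².
F = p·A = 88.3685 × 0.125664 = 11.1047 kN.

F ≈ 11 kN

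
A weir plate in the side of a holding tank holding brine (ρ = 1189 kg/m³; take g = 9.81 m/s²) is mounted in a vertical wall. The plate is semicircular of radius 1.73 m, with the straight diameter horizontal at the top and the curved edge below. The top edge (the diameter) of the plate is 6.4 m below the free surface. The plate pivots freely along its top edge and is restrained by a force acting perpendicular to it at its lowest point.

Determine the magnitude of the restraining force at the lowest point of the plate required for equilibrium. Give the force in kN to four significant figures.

γ = ρg = 1189 × 9.81 / 1000 = 11.66409 kN/m³.
The centroid of a semicircle lies 4r/(3π) = 0.734235 m from the diameter, here below the top edge, so the centroid depth is h_c = 6.4 + 0.734235 = 7.13424 m.
A = πr²/2 = π × 1.73²/2 = 4.70124 m².
Resultant F = γ·h_c·A = 11.66409 × 7.13424 × 4.70124 = 391.211 kN.
I_c = (π/8 − 8/(9π))·r⁴ = 0.109757 × 1.73⁴ = 0.983143 m⁴.
Centre of pressure: y_p = y_c + I_c/(y_c·A) = 7.13424 + 0.983143/(7.13424 × 4.70124) = 7.13424 + 0.0293127 = 7.16355 m along the plane.
The resultant acts 0.734235 + 0.0293127 = 0.763548 m (along the plate) below the hinge at the top edge, so the moment about the hinge is M = F × 0.763548 = 391.211 × 0.763548 = 298.708 kN·m.
A normal force at the bottom, 1.73 m from the hinge, must supply this moment: P = 298.708/1.73 = 172.664 kN.

P ≈ 172.7 kN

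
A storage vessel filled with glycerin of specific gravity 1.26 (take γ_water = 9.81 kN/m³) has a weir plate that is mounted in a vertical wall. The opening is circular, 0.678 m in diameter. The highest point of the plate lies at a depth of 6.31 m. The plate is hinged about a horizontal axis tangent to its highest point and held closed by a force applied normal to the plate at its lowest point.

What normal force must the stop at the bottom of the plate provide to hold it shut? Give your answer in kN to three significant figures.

P ≈ 15.0 kN

γ = 1.26 × 9.81 = 12.3606 kN/m³.
The centroid is at the centre, 0.339 m below the top of the plate, so the centroid depth is h_c = 6.31 + 0.339 = 6.649 m.
A = π(0.339)² = 0.361035 m².
Resultant F = γ·h_c·A = 12.3606 × 6.649 × 0.361035 = 29.6719 kN.
I_c = πr⁴/4 = π × 0.339⁴/4 = 0.0103726 m⁴.
Centre of pressure: y_p = y_c + I_c/(y_c·A) = 6.649 + 0.0103726/(6.649 × 0.361035) = 6.649 + 0.00432098 = 6.65332 m along the plane.
The resultant acts 0.339 + 0.00432098 = 0.343321 m (along the plate) below the hinge at the top edge, so the moment about the hinge is M = F × 0.343321 = 29.6719 × 0.343321 = 10.187 kN·m.
A normal force at the bottom, 0.678 m from the hinge, must supply this moment: P = 10.187/0.678 = 15.0251 kN.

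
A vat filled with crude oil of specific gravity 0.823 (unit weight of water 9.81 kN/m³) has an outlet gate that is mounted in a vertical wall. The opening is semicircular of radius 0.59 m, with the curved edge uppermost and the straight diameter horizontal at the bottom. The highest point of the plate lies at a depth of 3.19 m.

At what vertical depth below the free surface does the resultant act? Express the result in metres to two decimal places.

h_p = 3.54 m

γ = 0.823 × 9.81 = 8.07363 kN/m³.
The centroid lies 4r/(3π) = 0.250404 m above the diameter, so r − 4r/(3π) = 0.59 − 0.250404 = 0.339596 m below the topmost point, so the centroid depth is h_c = 3.19 + 0.339596 = 3.5296 m.
A = πr²/2 = π × 0.59²/2 = 0.546794 m².
Resultant F = γ·h_c·A = 8.07363 × 3.5296 × 0.546794 = 15.5818 kN.
I_c = (π/8 − 8/(9π))·r⁴ = 0.109757 × 0.59⁴ = 0.0132997 m⁴.
Centre of pressure: y_p = y_c + I_c/(y_c·A) = 3.5296 + 0.0132997/(3.5296 × 0.546794) = 3.5296 + 0.00689116 = 3.53649 m along the plane.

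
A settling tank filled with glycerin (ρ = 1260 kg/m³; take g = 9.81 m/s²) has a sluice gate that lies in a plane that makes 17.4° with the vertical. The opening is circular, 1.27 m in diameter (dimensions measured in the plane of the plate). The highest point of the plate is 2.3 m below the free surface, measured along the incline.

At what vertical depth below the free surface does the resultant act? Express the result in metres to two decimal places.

h_p = 2.83 m

γ = ρg = 1260 × 9.81 / 1000 = 12.3606 kN/m³.
The plate makes 17.4° with the vertical, i.e. θ = 90° − 17.4° = 72.6° to the horizontal. Measuring y along the incline from the free-surface line, vertical depth h = y·sinθ with sinθ = 0.954240.
The centroid is at the centre, 0.635 m below the top of the plate, so y_c = 2.3 + 0.635 = 2.935 m and h_c = 2.935 × 0.954240 = 2.80069 m.
A = π(0.635)² = 1.26677 m².
Resultant F = γ·h_c·A = 12.3606 × 2.80069 × 1.26677 = 43.8533 kN.
I_c = πr⁴/4 = π × 0.635⁴/4 = 0.127698 m⁴.
Centre of pressure: y_p = y_c + I_c/(y_c·A) = 2.935 + 0.127698/(2.935 × 1.26677) = 2.935 + 0.0343462 = 2.96935 m along the plane.
Vertically, h_p = y_p·sinθ = 2.96935 × 0.954240 = 2.83347 m.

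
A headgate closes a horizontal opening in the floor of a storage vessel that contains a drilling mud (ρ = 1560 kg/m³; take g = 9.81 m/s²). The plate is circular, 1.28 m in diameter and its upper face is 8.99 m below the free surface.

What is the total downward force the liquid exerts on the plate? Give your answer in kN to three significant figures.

F ≈ 177 kN

γ = ρg = 1560 × 9.81 / 1000 = 15.3036 kN/m³.
The plate is horizontal, so pressure is uniform at p = γ·h = 15.3036 × 8.99 = 137.579 kN/m².
A = π(0.64)² = 1.2868 m².
F = p·A = 137.579 × 1.2868 = 177.037 kN.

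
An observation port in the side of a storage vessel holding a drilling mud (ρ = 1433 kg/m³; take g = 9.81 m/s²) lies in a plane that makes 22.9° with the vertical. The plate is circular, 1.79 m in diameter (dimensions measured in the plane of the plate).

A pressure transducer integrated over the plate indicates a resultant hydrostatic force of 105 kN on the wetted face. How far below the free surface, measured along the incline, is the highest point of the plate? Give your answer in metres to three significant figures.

y_top ≈ 2.33 m

γ = ρg = 1433 × 9.81 / 1000 = 14.05773 kN/m³.
A = π(0.895)² = 2.51649 m².
From F = γ·h_c·A, the centroid depth is h_c = 105/(14.05773 × 2.51649) = 2.9681 m.
The plate makes 22.9° with the vertical, i.e. θ = 90° − 22.9° = 67.1° to the horizontal. Measuring y along the incline from the free-surface line, vertical depth h = y·sinθ with sinθ = 0.921185.
Along the incline, y_c = h_c/sinθ = 2.9681/0.921185 = 3.22205 m.
The centroid is at the centre, 0.895 m below the top of the plate, so the highest point sits at y_top = 3.22205 − 0.895 = 2.32705 m along the incline.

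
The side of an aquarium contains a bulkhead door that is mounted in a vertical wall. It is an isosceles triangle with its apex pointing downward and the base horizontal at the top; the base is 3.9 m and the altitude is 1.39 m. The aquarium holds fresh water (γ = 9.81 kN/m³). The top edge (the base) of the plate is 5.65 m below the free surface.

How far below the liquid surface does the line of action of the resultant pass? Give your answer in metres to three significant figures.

γ = 9.81 kN/m³.
With the apex down, the centroid sits h/3 = 1.39/3 = 0.463333 m below the base (the top edge), so the centroid depth is h_c = 5.65 + 0.463333 = 6.11333 m.
A = ½ × 3.9 × 1.39 = 2.7105 m².
Resultant F = γ·h_c·A = 9.81 × 6.11333 × 2.7105 = 162.553 kN.
I_c = b·h³/36 = 3.9 × 1.39³/36 = 0.290942 m⁴.
Centre of pressure: y_p = y_c + I_c/(y_c·A) = 6.11333 + 0.290942/(6.11333 × 2.7105) = 6.11333 + 0.0175582 = 6.13089 m along the plane.

h_p = 6.13 m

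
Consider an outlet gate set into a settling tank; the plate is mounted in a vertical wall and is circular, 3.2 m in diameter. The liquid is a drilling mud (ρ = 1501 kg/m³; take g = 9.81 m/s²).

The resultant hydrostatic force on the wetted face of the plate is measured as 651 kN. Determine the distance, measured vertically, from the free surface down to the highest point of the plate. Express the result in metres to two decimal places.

γ = ρg = 1501 × 9.81 / 1000 = 14.72481 kN/m³.
A = π(1.6)² = 8.04248 m².
From F = γ·h_c·A, the centroid depth is h_c = 651/(14.72481 × 8.04248) = 5.4972 m.
The centroid is at the centre, 1.6 m below the top of the plate, so the highest point sits at h_top = 5.4972 − 1.6 = 3.8972 m below the surface.

d_top ≈ 3.90 m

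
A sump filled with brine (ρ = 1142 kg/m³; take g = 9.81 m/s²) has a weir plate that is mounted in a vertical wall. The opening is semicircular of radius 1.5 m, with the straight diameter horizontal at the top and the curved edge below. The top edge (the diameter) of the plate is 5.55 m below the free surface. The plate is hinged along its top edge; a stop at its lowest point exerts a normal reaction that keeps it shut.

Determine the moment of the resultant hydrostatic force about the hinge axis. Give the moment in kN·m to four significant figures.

M ≈ 162.2 kN·m

γ = ρg = 1142 × 9.81 / 1000 = 11.20302 kN/m³.
The centroid of a semicircle lies 4r/(3π) = 0.63662 m from the diameter, here below the top edge, so the centroid depth is h_c = 5.55 + 0.63662 = 6.18662 m.
A = πr²/2 = π × 1.5²/2 = 3.53429 m².
Resultant F = γ·h_c·A = 11.20302 × 6.18662 × 3.53429 = 244.957 kN.
I_c = (π/8 − 8/(9π))·r⁴ = 0.109757 × 1.5⁴ = 0.555645 m⁴.
Centre of pressure: y_p = y_c + I_c/(y_c·A) = 6.18662 + 0.555645/(6.18662 × 3.53429) = 6.18662 + 0.0254122 = 6.21203 m along the plane.
The resultant acts 0.63662 + 0.0254122 = 0.662032 m (along the plate) below the hinge at the top edge, so the moment about the hinge is M = F × 0.662032 = 244.957 × 0.662032 = 162.169 kN·m.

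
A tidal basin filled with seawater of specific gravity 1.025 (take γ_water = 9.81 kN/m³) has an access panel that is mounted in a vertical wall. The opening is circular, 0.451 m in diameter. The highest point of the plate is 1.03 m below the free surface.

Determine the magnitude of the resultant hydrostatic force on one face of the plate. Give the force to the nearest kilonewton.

F ≈ 2 kN

γ = 1.025 × 9.81 = 10.05525 kN/m³.
The centroid is at the centre, 0.2255 m below the top of the plate, so the centroid depth is h_c = 1.03 + 0.2255 = 1.2555 m.
A = π(0.2255)² = 0.159751 m².
Resultant F = γ·h_c·A = 10.05525 × 1.2555 × 0.159751 = 2.01676 kN.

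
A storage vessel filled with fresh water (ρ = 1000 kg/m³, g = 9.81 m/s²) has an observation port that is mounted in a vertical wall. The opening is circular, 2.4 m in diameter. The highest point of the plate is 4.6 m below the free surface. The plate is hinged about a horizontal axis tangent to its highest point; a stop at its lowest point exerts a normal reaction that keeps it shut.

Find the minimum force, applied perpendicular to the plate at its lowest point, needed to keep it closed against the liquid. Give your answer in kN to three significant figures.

P ≈ 135 kN

γ = ρg = 1000 × 9.81 = 9810 N/m³ = 9.81 kN/m³.
The centroid is at the centre, 1.2 m below the top of the plate, so the centroid depth is h_c = 4.6 + 1.2 = 5.8 m.
A = π(1.2)² = 4.52389 m².
Resultant F = γ·h_c·A = 9.81 × 5.8 × 4.52389 = 257.4 kN.
I_c = πr⁴/4 = π × 1.2⁴/4 = 1.6286 m⁴.
Centre of pressure: y_p = y_c + I_c/(y_c·A) = 5.8 + 1.6286/(5.8 × 4.52389) = 5.8 + 0.062069 = 5.86207 m along the plane.
The resultant acts 1.2 + 0.062069 = 1.26207 m (along the plate) below the hinge at the top edge, so the moment about the hinge is M = F × 1.26207 = 257.4 × 1.26207 = 324.857 kN·m.
A normal force at the bottom, 2.4 m from the hinge, must supply this moment: P = 324.857/2.4 = 135.357 kN.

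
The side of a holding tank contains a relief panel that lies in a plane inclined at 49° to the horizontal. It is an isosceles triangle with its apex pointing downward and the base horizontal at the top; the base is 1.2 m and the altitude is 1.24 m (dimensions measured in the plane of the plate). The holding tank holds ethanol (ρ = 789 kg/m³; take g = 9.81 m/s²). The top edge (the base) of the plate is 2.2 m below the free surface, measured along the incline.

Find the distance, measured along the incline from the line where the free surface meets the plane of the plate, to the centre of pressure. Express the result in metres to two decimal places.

y_p = 2.65 m

γ = ρg = 789 × 9.81 / 1000 = 7.74009 kN/m³.
Let θ = 49° be the plate's angle to the horizontal; measure y along the incline from where the plane meets the free surface. Vertical depth h = y·sinθ with sinθ = 0.754710.
With the apex down, the centroid sits h/3 = 1.24/3 = 0.413333 m below the base (the top edge), so y_c = 2.2 + 0.413333 = 2.61333 m and h_c = 2.61333 × 0.754710 = 1.97231 m.
A = ½ × 1.2 × 1.24 = 0.744 m².
Resultant F = γ·h_c·A = 7.74009 × 1.97231 × 0.744 = 11.3578 kN.
I_c = b·h³/36 = 1.2 × 1.24³/36 = 0.0635541 m⁴.
Centre of pressure: y_p = y_c + I_c/(y_c·A) = 2.61333 + 0.0635541/(2.61333 × 0.744) = 2.61333 + 0.0326871 = 2.64602 m along the plane.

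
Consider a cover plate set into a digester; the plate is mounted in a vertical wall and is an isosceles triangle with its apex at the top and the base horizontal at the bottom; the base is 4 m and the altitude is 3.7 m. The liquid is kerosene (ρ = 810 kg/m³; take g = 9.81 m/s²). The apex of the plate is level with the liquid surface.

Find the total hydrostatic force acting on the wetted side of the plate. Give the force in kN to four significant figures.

γ = ρg = 810 × 9.81 / 1000 = 7.9461 kN/m³.
With the apex up, the centroid sits 2h/3 = 2 × 3.7/3 = 2.46667 m below the apex, so the centroid depth is h_c = 2.46667 m.
A = ½ × 4 × 3.7 = 7.4 m².
Resultant F = γ·h_c·A = 7.9461 × 2.46667 × 7.4 = 145.043 kN.

F ≈ 145.0 kN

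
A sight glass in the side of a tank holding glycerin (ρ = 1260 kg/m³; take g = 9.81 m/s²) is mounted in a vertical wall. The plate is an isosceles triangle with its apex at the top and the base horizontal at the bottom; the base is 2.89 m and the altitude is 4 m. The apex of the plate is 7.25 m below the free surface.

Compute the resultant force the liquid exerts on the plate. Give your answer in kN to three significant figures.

γ = ρg = 1260 × 9.81 / 1000 = 12.3606 kN/m³.
With the apex up, the centroid sits 2h/3 = 2 × 4/3 = 2.66667 m below the apex, so the centroid depth is h_c = 7.25 + 2.66667 = 9.91667 m.
A = ½ × 2.89 × 4 = 5.78 m².
Resultant F = γ·h_c·A = 12.3606 × 9.91667 × 5.78 = 708.489 kN.

F ≈ 708 kN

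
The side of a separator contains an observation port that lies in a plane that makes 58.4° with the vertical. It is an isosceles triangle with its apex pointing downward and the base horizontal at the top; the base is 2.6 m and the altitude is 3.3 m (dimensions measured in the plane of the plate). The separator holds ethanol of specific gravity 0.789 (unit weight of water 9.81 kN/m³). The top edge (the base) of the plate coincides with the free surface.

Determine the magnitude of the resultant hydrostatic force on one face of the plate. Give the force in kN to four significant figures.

F ≈ 19.14 kN

γ = 0.789 × 9.81 = 7.74009 kN/m³.
The plate makes 58.4° with the vertical, i.e. θ = 90° − 58.4° = 31.6° to the horizontal. Measuring y along the incline from the free-surface line, vertical depth h = y·sinθ with sinθ = 0.523986.
With the apex down, the centroid sits h/3 = 3.3/3 = 1.1 m below the base (the top edge), so y_c = 1.1 m and h_c = 1.1 × 0.523986 = 0.576385 m.
A = ½ × 2.6 × 3.3 = 4.29 m².
Resultant F = γ·h_c·A = 7.74009 × 0.576385 × 4.29 = 19.1389 kN.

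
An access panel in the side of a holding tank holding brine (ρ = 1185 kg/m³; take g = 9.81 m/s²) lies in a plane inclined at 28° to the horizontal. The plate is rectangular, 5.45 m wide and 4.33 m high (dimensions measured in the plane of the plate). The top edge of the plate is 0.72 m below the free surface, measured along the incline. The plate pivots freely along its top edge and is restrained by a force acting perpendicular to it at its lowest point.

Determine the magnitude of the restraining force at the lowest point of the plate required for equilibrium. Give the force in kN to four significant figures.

P ≈ 232.3 kN

γ = ρg = 1185 × 9.81 / 1000 = 11.62485 kN/m³.
Let θ = 28° be the plate's angle to the horizontal; measure y along the incline from where the plane meets the free surface. Vertical depth h = y·sinθ with sinθ = 0.469472.
The centroid lies 4.33/2 = 2.165 m below the top edge, so y_c = 0.72 + 2.165 = 2.885 m and h_c = 2.885 × 0.469472 = 1.35443 m.
A = 5.45 × 4.33 = 23.5985 m².
Resultant F = γ·h_c·A = 11.62485 × 1.35443 × 23.5985 = 371.559 kN.
I_c = b·h³/12 = 5.45 × 4.33³/12 = 36.8705 m⁴.
Centre of pressure: y_p = y_c + I_c/(y_c·A) = 2.885 + 36.8705/(2.885 × 23.5985) = 2.885 + 0.541563 = 3.42656 m along the plane.
The resultant acts 2.165 + 0.541563 = 2.70656 m (along the plate) below the hinge at the top edge, so the moment about the hinge is M = F × 2.70656 = 371.559 × 2.70656 = 1005.65 kN·m.
A normal force at the bottom, 4.33 m from the hinge, must supply this moment: P = 1005.65/4.33 = 232.252 kN.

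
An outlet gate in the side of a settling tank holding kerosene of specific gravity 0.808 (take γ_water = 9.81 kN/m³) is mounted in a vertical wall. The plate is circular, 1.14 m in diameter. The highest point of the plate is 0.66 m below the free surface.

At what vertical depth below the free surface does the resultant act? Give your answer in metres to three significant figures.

γ = 0.808 × 9.81 = 7.92648 kN/m³.
The centroid is at the centre, 0.57 m below the top of the plate, so the centroid depth is h_c = 0.66 + 0.57 = 1.23 m.
A = π(0.57)² = 1.0207 m².
Resultant F = γ·h_c·A = 7.92648 × 1.23 × 1.0207 = 9.95139 kN.
I_c = πr⁴/4 = π × 0.57⁴/4 = 0.0829066 m⁴.
Centre of pressure: y_p = y_c + I_c/(y_c·A) = 1.23 + 0.0829066/(1.23 × 1.0207) = 1.23 + 0.0660368 = 1.29604 m along the plane.

h_p = 1.30 m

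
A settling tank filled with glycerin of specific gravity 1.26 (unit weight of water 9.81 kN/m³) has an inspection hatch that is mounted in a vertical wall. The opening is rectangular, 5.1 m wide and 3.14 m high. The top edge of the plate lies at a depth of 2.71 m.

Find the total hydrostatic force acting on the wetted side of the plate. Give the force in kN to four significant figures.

F ≈ 847.2 kN

γ = 1.26 × 9.81 = 12.3606 kN/m³.
The centroid lies 3.14/2 = 1.57 m below the top edge, so the centroid depth is h_c = 2.71 + 1.57 = 4.28 m.
A = 5.1 × 3.14 = 16.014 m².
Resultant F = γ·h_c·A = 12.3606 × 4.28 × 16.014 = 847.195 kN.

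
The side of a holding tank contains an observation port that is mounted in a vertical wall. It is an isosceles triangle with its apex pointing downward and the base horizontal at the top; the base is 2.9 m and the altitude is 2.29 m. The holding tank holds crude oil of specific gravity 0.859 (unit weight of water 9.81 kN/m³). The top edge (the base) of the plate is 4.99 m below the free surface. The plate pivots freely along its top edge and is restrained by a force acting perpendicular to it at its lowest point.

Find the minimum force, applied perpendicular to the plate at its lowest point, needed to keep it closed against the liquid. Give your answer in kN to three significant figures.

P ≈ 57.2 kN

γ = 0.859 × 9.81 = 8.42679 kN/m³.
With the apex down, the centroid sits h/3 = 2.29/3 = 0.763333 m below the base (the top edge), so the centroid depth is h_c = 4.99 + 0.763333 = 5.75333 m.
A = ½ × 2.9 × 2.29 = 3.3205 m².
Resultant F = γ·h_c·A = 8.42679 × 5.75333 × 3.3205 = 160.985 kN.
I_c = b·h³/36 = 2.9 × 2.29³/36 = 0.967391 m⁴.
Centre of pressure: y_p = y_c + I_c/(y_c·A) = 5.75333 + 0.967391/(5.75333 × 3.3205) = 5.75333 + 0.0506383 = 5.80397 m along the plane.
The resultant acts 0.763333 + 0.0506383 = 0.813971 m (along the plate) below the hinge at the top edge, so the moment about the hinge is M = F × 0.813971 = 160.985 × 0.813971 = 131.037 kN·m.
A normal force at the bottom, 2.29 m from the hinge, must supply this moment: P = 131.037/2.29 = 57.2214 kN.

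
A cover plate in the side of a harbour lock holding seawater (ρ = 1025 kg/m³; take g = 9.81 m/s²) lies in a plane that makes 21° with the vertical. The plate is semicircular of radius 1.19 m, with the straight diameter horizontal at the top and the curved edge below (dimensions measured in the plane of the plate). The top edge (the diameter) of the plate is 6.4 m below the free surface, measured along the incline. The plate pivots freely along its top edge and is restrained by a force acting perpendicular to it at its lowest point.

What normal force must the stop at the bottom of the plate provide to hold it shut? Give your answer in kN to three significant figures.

γ = ρg = 1025 × 9.81 / 1000 = 10.05525 kN/m³.
The plate makes 21° with the vertical, i.e. θ = 90° − 21° = 69° to the horizontal. Measuring y along the incline from the free-surface line, vertical depth h = y·sinθ with sinθ = 0.933580.
The centroid of a semicircle lies 4r/(3π) = 0.505052 m from the diameter, here below the top edge, so y_c = 6.4 + 0.505052 = 6.90505 m and h_c = 6.90505 × 0.933580 = 6.44642 m.
A = πr²/2 = π × 1.19²/2 = 2.2244 m².
Resultant F = γ·h_c·A = 10.05525 × 6.44642 × 2.2244 = 144.186 kN.
I_c = (π/8 − 8/(9π))·r⁴ = 0.109757 × 1.19⁴ = 0.2201 m⁴.
Centre of pressure: y_p = y_c + I_c/(y_c·A) = 6.90505 + 0.2201/(6.90505 × 2.2244) = 6.90505 + 0.0143298 = 6.91938 m along the plane.
The resultant acts 0.505052 + 0.0143298 = 0.519382 m (along the plate) below the hinge at the top edge, so the moment about the hinge is M = F × 0.519382 = 144.186 × 0.519382 = 74.8876 kN·m.
A normal force at the bottom, 1.19 m from the hinge, must supply this moment: P = 74.8876/1.19 = 62.9308 kN.

P ≈ 62.9 kN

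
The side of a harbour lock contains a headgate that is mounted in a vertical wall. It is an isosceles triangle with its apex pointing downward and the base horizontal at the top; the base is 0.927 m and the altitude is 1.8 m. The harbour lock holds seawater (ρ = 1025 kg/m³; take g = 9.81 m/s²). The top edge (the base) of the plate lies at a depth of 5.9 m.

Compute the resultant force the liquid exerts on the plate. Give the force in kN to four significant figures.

γ = ρg = 1025 × 9.81 / 1000 = 10.05525 kN/m³.
With the apex down, the centroid sits h/3 = 1.8/3 = 0.6 m below the base (the top edge), so the centroid depth is h_c = 5.9 + 0.6 = 6.5 m.
A = ½ × 0.927 × 1.8 = 0.8343 m².
Resultant F = γ·h_c·A = 10.05525 × 6.5 × 0.8343 = 54.5291 kN.

F ≈ 54.53 kN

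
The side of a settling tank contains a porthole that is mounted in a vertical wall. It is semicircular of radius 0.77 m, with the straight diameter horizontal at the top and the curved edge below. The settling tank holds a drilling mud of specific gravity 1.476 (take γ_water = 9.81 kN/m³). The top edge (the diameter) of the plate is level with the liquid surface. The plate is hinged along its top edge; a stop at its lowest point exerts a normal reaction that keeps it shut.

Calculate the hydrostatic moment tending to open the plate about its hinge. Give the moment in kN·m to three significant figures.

γ = 1.476 × 9.81 = 14.47956 kN/m³.
The centroid of a semicircle lies 4r/(3π) = 0.326798 m from the diameter, here below the top edge, so the centroid depth is h_c = 0.326798 m.
A = πr²/2 = π × 0.77²/2 = 0.931325 m².
Resultant F = γ·h_c·A = 14.47956 × 0.326798 × 0.931325 = 4.40693 kN.
I_c = (π/8 − 8/(9π))·r⁴ = 0.109757 × 0.77⁴ = 0.0385829 m⁴.
Centre of pressure: y_p = y_c + I_c/(y_c·A) = 0.326798 + 0.0385829/(0.326798 × 0.931325) = 0.326798 + 0.126769 = 0.453567 m along the plane.
The resultant acts 0.326798 + 0.126769 = 0.453567 m (along the plate) below the hinge at the top edge, so the moment about the hinge is M = F × 0.453567 = 4.40693 × 0.453567 = 1.99884 kN·m.

M ≈ 2.00 kN·m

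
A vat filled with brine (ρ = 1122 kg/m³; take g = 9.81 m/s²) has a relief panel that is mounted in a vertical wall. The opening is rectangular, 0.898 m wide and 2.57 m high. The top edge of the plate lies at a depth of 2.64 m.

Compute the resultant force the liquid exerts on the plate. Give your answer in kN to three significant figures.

γ = ρg = 1122 × 9.81 / 1000 = 11.00682 kN/m³.
The centroid lies 2.57/2 = 1.285 m below the top edge, so the centroid depth is h_c = 2.64 + 1.285 = 3.925 m.
A = 0.898 × 2.57 = 2.30786 m².
Resultant F = γ·h_c·A = 11.00682 × 3.925 × 2.30786 = 99.7036 kN.

F ≈ 99.7 kN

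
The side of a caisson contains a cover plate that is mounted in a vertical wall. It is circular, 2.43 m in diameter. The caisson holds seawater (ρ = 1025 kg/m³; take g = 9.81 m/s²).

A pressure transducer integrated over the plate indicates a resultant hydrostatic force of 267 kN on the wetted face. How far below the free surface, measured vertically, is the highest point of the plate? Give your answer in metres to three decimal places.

d_top ≈ 4.511 m

γ = ρg = 1025 × 9.81 / 1000 = 10.05525 kN/m³.
A = π(1.215)² = 4.6377 m².
From F = γ·h_c·A, the centroid depth is h_c = 267/(10.05525 × 4.6377) = 5.72553 m.
The centroid is at the centre, 1.215 m below the top of the plate, so the highest point sits at h_top = 5.72553 − 1.215 = 4.51053 m below the surface.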